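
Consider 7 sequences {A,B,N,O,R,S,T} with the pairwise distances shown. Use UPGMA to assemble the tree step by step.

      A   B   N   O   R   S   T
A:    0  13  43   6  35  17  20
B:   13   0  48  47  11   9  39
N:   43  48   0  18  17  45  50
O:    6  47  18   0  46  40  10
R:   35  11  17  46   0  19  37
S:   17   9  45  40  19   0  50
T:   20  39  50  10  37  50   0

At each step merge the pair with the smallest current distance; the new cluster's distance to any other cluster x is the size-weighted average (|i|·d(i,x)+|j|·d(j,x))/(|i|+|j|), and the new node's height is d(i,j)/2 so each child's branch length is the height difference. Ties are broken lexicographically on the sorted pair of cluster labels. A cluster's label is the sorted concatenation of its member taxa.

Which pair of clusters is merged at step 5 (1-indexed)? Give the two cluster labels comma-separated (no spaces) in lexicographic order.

iteration 1: select A,O (d=6); attach at lengths (3, 3); label the merged cluster AO
  updated: d(AO,B)=30, d(AO,N)=61/2, d(AO,R)=81/2, d(AO,S)=57/2, d(AO,T)=15
iteration 2: select B,S (d=9); attach at lengths (9/2, 9/2); label the merged cluster BS
  updated: d(AO,BS)=117/4, d(BS,N)=93/2, d(BS,R)=15, d(BS,T)=89/2
iteration 3: select AO,T (d=15); attach at lengths (9/2, 15/2); label the merged cluster AOT
  updated: d(AOT,BS)=103/3, d(AOT,N)=37, d(AOT,R)=118/3
iteration 4: select BS,R (d=15); attach at lengths (3, 15/2); label the merged cluster BRS
  updated: d(AOT,BRS)=36, d(BRS,N)=110/3
iteration 5: select AOT,BRS (d=36); attach at lengths (21/2, 21/2); label the merged cluster ABORST
  updated: d(ABORST,N)=221/6
iteration 6: select ABORST,N (d=221/6); attach at lengths (5/12, 221/12); label the merged cluster ABNORST
final tree: ((((A:3,O:3):9/2,T:15/2):21/2,((B:9/2,S:9/2):3,R:15/2):21/2):5/12,N:221/12)
total length: 232/3

AOT,BRS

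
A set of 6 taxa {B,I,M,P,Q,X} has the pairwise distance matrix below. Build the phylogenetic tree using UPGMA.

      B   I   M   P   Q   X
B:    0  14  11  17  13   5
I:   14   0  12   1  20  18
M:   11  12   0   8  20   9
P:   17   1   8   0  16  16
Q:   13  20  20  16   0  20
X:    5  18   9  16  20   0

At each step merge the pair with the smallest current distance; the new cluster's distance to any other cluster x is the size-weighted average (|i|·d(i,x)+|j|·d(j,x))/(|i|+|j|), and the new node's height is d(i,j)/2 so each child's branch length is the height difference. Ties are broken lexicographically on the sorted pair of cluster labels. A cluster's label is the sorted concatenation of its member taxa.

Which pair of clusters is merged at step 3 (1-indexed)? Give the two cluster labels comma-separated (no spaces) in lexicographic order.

BX,M

step 1: merge (I,P) at d=1; branch lengths I→1/2, P→1/2; new cluster IP
  updated: d(B,IP)=31/2, d(IP,M)=10, d(IP,Q)=18, d(IP,X)=17
step 2: merge (B,X) at d=5; branch lengths B→5/2, X→5/2; new cluster BX
  updated: d(BX,IP)=65/4, d(BX,M)=10, d(BX,Q)=33/2
step 3: merge (BX,M) at d=10; branch lengths BX→5/2, M→5; new cluster BMX
  updated: d(BMX,IP)=85/6, d(BMX,Q)=53/3
step 4: merge (BMX,IP) at d=85/6; branch lengths BMX→25/12, IP→79/12; new cluster BIMPX
  updated: d(BIMPX,Q)=89/5
step 5: merge (BIMPX,Q) at d=89/5; branch lengths BIMPX→109/60, Q→89/10; new cluster BIMPQX
final tree: ((((B:5/2,X:5/2):5/2,M:5):25/12,(I:1/2,P:1/2):79/12):109/60,Q:89/10)
total length: 1973/60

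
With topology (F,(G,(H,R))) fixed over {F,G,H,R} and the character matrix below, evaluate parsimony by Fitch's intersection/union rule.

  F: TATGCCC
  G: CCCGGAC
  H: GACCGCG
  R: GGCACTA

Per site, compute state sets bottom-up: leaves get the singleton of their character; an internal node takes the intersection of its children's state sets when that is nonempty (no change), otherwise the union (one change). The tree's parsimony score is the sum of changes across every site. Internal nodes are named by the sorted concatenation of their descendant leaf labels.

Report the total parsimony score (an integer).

site 0, node HR: H={G} ∩ R={G} → {G} (+0)
site 0, node GHR: G={C} ∪ HR={G} → {C,G} (+1)
site 0, node FGHR: F={T} ∪ GHR={C,G} → {C,G,T} (+1)
site 1, node HR: H={A} ∪ R={G} → {A,G} (+1)
site 1, node GHR: G={C} ∪ HR={A,G} → {A,C,G} (+1)
site 1, node FGHR: F={A} ∩ GHR={A,C,G} → {A} (+0)
site 2, node HR: H={C} ∩ R={C} → {C} (+0)
site 2, node GHR: G={C} ∩ HR={C} → {C} (+0)
site 2, node FGHR: F={T} ∪ GHR={C} → {C,T} (+1)
site 3, node HR: H={C} ∪ R={A} → {A,C} (+1)
site 3, node GHR: G={G} ∪ HR={A,C} → {A,C,G} (+1)
site 3, node FGHR: F={G} ∩ GHR={A,C,G} → {G} (+0)
site 4, node HR: H={G} ∪ R={C} → {C,G} (+1)
site 4, node GHR: G={G} ∩ HR={C,G} → {G} (+0)
site 4, node FGHR: F={C} ∪ GHR={G} → {C,G} (+1)
site 5, node HR: H={C} ∪ R={T} → {C,T} (+1)
site 5, node GHR: G={A} ∪ HR={C,T} → {A,C,T} (+1)
site 5, node FGHR: F={C} ∩ GHR={A,C,T} → {C} (+0)
site 6, node HR: H={G} ∪ R={A} → {A,G} (+1)
site 6, node GHR: G={C} ∪ HR={A,G} → {A,C,G} (+1)
site 6, node FGHR: F={C} ∩ GHR={A,C,G} → {C} (+0)
per-site changes: [2, 2, 1, 2, 2, 2, 2]; total = 13

13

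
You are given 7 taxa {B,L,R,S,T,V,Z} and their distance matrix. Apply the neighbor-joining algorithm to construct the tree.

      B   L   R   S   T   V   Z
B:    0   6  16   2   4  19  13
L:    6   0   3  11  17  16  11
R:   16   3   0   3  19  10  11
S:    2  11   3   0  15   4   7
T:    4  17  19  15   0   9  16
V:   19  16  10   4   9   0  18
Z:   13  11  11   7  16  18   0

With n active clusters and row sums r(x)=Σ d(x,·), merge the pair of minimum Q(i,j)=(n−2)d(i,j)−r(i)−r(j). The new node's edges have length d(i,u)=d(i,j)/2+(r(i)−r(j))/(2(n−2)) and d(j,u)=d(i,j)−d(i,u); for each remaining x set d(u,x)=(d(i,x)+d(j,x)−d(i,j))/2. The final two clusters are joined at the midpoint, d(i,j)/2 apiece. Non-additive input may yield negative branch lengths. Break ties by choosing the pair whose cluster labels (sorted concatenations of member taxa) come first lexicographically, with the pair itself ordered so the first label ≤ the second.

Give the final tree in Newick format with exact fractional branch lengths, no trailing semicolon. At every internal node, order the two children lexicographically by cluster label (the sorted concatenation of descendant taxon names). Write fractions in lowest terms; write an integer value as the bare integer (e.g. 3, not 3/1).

((((B:0,T:4):21/4,(S:-7/4,V:23/4):2):7/4,(L:5/2,R:1/2):27/8):49/16,Z:49/16)

step 1: merge (B,T) at d=4, Q=-120; branch lengths B→0, T→4; new cluster BT
  updated: d(BT,L)=19/2, d(BT,R)=31/2, d(BT,S)=13/2, d(BT,V)=12, d(BT,Z)=25/2
step 2: merge (L,R) at d=3, Q=-81; branch lengths L→5/2, R→1/2; new cluster LR
  updated: d(BT,LR)=11, d(LR,S)=11/2, d(LR,V)=23/2, d(LR,Z)=19/2
step 3: merge (S,V) at d=4, Q=-113/2; branch lengths S→-7/4, V→23/4; new cluster SV
  updated: d(BT,SV)=29/4, d(LR,SV)=13/2, d(SV,Z)=21/2
step 4: merge (BT,SV) at d=29/4, Q=-81/2; branch lengths BT→21/4, SV→2; new cluster BSTV
  updated: d(BSTV,LR)=41/8, d(BSTV,Z)=63/8
step 5: merge (BSTV,LR) at d=41/8, Q=-45/2; branch lengths BSTV→7/4, LR→27/8; new cluster BLRSTV
  updated: d(BLRSTV,Z)=49/8
step 6: merge (BLRSTV,Z) at d=49/8; branch lengths BLRSTV→49/16, Z→49/16; new cluster BLRSTVZ
final tree: ((((B:0,T:4):21/4,(S:-7/4,V:23/4):2):7/4,(L:5/2,R:1/2):27/8):49/16,Z:49/16)
total length: 59/2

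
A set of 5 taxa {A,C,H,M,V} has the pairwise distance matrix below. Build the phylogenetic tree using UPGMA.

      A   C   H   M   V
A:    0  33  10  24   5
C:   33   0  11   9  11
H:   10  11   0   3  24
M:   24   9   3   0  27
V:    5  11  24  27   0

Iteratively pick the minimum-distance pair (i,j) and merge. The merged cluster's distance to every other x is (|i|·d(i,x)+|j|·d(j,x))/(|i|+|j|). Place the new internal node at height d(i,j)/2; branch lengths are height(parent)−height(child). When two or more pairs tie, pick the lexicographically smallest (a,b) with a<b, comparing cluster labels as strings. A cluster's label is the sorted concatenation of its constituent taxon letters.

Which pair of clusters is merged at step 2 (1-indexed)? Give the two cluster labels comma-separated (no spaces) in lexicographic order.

A,V

1. join H+M (d=3) ⇒ HM; edges |H|=3/2, |M|=3/2
  updated: d(A,HM)=17, d(C,HM)=10, d(HM,V)=51/2
2. join A+V (d=5) ⇒ AV; edges |A|=5/2, |V|=5/2
  updated: d(AV,C)=22, d(AV,HM)=85/4
3. join C+HM (d=10) ⇒ CHM; edges |C|=5, |HM|=7/2
  updated: d(AV,CHM)=43/2
4. join AV+CHM (d=43/2) ⇒ ACHMV; edges |AV|=33/4, |CHM|=23/4
final tree: ((A:5/2,V:5/2):33/4,(C:5,(H:3/2,M:3/2):7/2):23/4)
total length: 61/2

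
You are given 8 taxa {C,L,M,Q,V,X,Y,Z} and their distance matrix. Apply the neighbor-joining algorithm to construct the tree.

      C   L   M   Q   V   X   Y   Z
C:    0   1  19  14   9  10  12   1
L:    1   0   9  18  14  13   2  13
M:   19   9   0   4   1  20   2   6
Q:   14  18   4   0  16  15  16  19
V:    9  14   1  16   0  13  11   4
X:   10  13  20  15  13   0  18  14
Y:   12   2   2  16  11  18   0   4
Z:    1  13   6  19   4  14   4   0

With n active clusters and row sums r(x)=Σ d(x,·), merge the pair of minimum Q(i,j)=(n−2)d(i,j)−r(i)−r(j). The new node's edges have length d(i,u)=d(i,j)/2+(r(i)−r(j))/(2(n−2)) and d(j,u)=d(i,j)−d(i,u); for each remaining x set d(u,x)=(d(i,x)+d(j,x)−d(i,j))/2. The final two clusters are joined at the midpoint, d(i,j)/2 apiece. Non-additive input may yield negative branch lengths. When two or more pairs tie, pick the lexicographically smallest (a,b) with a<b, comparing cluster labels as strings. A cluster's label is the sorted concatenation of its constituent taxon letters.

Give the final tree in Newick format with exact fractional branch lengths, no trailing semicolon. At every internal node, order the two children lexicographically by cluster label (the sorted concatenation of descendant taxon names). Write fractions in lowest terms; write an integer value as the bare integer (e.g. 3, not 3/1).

1. join M+Q (d=4, Q=-139) ⇒ MQ; edges |M|=-17/12, |Q|=65/12
  updated: d(C,MQ)=29/2, d(L,MQ)=23/2, d(MQ,V)=13/2, d(MQ,X)=31/2, d(MQ,Y)=7, d(MQ,Z)=21/2
2. join L+Y (d=2, Q=-197/2) ⇒ LY; edges |L|=21/20, |Y|=19/20
  updated: d(C,LY)=11/2, d(LY,MQ)=33/4, d(LY,V)=23/2, d(LY,X)=29/2, d(LY,Z)=15/2
3. join MQ+V (d=13/2, Q=-293/4) ⇒ MQV; edges |MQ|=149/32, |V|=59/32
  updated: d(C,MQV)=17/2, d(LY,MQV)=53/8, d(MQV,X)=11, d(MQV,Z)=4
4. join C+Z (d=1, Q=-97/2) ⇒ CZ; edges |C|=1/4, |Z|=3/4
  updated: d(CZ,LY)=6, d(CZ,MQV)=23/4, d(CZ,X)=23/2
5. join CZ+LY (d=6, Q=-307/8) ⇒ CLYZ; edges |CZ|=65/32, |LY|=127/32
  updated: d(CLYZ,MQV)=51/16, d(CLYZ,X)=10
6. join CLYZ+MQV (d=51/16, Q=-387/16) ⇒ CLMQVYZ; edges |CLYZ|=35/32, |MQV|=67/32
  updated: d(CLMQVYZ,X)=285/32
7. join CLMQVYZ+X (d=285/32) ⇒ CLMQVXYZ; edges |CLMQVYZ|=285/64, |X|=285/64
final tree: ((((C:1/4,Z:3/4):65/32,(L:21/20,Y:19/20):127/32):35/32,((M:-17/12,Q:65/12):149/32,V:59/32):67/32):285/64,X:285/64)
total length: 1011/32

((((C:1/4,Z:3/4):65/32,(L:21/20,Y:19/20):127/32):35/32,((M:-17/12,Q:65/12):149/32,V:59/32):67/32):285/64,X:285/64)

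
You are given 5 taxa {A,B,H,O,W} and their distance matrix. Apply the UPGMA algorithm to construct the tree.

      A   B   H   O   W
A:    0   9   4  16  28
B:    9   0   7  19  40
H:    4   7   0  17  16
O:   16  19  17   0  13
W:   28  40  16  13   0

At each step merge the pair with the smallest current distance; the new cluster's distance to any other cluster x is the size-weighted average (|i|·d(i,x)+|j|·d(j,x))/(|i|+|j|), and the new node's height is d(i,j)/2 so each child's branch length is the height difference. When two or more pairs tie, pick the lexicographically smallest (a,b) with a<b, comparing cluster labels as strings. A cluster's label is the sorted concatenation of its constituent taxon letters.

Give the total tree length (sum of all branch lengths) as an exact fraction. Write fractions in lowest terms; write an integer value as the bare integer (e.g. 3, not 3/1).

211/6

iteration 1: select A,H (d=4); attach at lengths (2, 2); label the merged cluster AH
  updated: d(AH,B)=8, d(AH,O)=33/2, d(AH,W)=22
iteration 2: select AH,B (d=8); attach at lengths (2, 4); label the merged cluster ABH
  updated: d(ABH,O)=52/3, d(ABH,W)=28
iteration 3: select O,W (d=13); attach at lengths (13/2, 13/2); label the merged cluster OW
  updated: d(ABH,OW)=68/3
iteration 4: select ABH,OW (d=68/3); attach at lengths (22/3, 29/6); label the merged cluster ABHOW
final tree: (((A:2,H:2):2,B:4):22/3,(O:13/2,W:13/2):29/6)
total length: 211/6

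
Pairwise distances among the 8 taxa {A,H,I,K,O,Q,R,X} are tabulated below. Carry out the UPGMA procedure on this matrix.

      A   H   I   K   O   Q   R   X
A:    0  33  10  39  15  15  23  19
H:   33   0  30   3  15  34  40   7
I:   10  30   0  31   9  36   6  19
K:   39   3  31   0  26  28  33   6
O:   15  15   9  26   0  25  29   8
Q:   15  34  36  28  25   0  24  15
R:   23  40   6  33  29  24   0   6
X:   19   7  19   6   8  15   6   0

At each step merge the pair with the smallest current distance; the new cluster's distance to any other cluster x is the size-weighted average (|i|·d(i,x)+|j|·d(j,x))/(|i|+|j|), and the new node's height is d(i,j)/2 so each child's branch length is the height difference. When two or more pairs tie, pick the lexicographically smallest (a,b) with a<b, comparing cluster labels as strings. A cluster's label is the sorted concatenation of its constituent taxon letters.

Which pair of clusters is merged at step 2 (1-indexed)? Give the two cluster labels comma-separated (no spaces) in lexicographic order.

1. join H+K (d=3) ⇒ HK; edges |H|=3/2, |K|=3/2
  updated: d(A,HK)=36, d(HK,I)=61/2, d(HK,O)=41/2, d(HK,Q)=31, d(HK,R)=73/2, d(HK,X)=13/2
2. join I+R (d=6) ⇒ IR; edges |I|=3, |R|=3
  updated: d(A,IR)=33/2, d(HK,IR)=67/2, d(IR,O)=19, d(IR,Q)=30, d(IR,X)=25/2
3. join HK+X (d=13/2) ⇒ HKX; edges |HK|=7/4, |X|=13/4
  updated: d(A,HKX)=91/3, d(HKX,IR)=53/2, d(HKX,O)=49/3, d(HKX,Q)=77/3
4. join A+O (d=15) ⇒ AO; edges |A|=15/2, |O|=15/2
  updated: d(AO,HKX)=70/3, d(AO,IR)=71/4, d(AO,Q)=20
5. join AO+IR (d=71/4) ⇒ AIOR; edges |AO|=11/8, |IR|=47/8
  updated: d(AIOR,HKX)=299/12, d(AIOR,Q)=25
6. join AIOR+HKX (d=299/12) ⇒ AHIKORX; edges |AIOR|=43/12, |HKX|=221/24
  updated: d(AHIKORX,Q)=177/7
7. join AHIKORX+Q (d=177/7) ⇒ AHIKOQRX; edges |AHIKORX|=31/168, |Q|=177/14
final tree: ((((A:15/2,O:15/2):11/8,(I:3,R:3):47/8):43/12,((H:3/2,K:3/2):7/4,X:13/4):221/24):31/168,Q:177/14)
total length: 5197/84

I,R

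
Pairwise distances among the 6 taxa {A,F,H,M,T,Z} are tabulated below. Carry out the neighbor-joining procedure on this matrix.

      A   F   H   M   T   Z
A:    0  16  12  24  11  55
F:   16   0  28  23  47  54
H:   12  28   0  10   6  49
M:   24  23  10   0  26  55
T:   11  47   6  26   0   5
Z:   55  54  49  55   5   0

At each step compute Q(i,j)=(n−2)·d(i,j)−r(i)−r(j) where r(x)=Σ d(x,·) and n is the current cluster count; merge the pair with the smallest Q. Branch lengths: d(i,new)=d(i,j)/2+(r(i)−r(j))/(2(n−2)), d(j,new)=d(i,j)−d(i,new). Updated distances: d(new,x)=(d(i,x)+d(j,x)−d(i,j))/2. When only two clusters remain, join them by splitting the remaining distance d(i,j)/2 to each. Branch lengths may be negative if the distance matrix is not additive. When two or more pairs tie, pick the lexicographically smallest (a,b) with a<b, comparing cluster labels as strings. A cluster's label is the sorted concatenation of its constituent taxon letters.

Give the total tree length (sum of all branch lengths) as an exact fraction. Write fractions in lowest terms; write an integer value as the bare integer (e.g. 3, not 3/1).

iteration 1: select T,Z (d=5, Q=-293); attach at lengths (-103/8, 143/8); label the merged cluster TZ
  updated: d(A,TZ)=61/2, d(F,TZ)=48, d(H,TZ)=25, d(M,TZ)=38
iteration 2: select A,F (d=16, Q=-299/2); attach at lengths (31/12, 161/12); label the merged cluster AF
  updated: d(AF,H)=12, d(AF,M)=31/2, d(AF,TZ)=125/4
iteration 3: select AF,M (d=31/2, Q=-365/4); attach at lengths (105/16, 143/16); label the merged cluster AFM
  updated: d(AFM,H)=13/4, d(AFM,TZ)=215/8
iteration 4: select AFM,H (d=13/4, Q=-441/8); attach at lengths (41/16, 11/16); label the merged cluster AFHM
  updated: d(AFHM,TZ)=389/16
iteration 5: select AFHM,TZ (d=389/16); attach at lengths (389/32, 389/32); label the merged cluster AFHMTZ
final tree: ((((A:31/12,F:161/12):105/16,M:143/16):41/16,H:11/16):389/32,(T:-103/8,Z:143/8):389/32)
total length: 1025/16

1025/16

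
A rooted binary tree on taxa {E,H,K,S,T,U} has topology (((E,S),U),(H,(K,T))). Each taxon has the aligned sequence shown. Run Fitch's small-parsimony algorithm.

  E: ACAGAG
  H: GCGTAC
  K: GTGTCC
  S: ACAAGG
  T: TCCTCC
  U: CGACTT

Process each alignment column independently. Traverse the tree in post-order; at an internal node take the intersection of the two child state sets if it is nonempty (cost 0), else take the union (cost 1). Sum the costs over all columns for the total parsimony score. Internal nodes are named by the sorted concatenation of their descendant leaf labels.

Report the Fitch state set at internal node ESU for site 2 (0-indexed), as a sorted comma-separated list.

site 0, node ES: E={A} ∩ S={A} → {A} (+0)
site 0, node ESU: ES={A} ∪ U={C} → {A,C} (+1)
site 0, node KT: K={G} ∪ T={T} → {G,T} (+1)
site 0, node HKT: H={G} ∩ KT={G,T} → {G} (+0)
site 0, node EHKSTU: ESU={A,C} ∪ HKT={G} → {A,C,G} (+1)
site 1, node ES: E={C} ∩ S={C} → {C} (+0)
site 1, node ESU: ES={C} ∪ U={G} → {C,G} (+1)
site 1, node KT: K={T} ∪ T={C} → {C,T} (+1)
site 1, node HKT: H={C} ∩ KT={C,T} → {C} (+0)
site 1, node EHKSTU: ESU={C,G} ∩ HKT={C} → {C} (+0)
site 2, node ES: E={A} ∩ S={A} → {A} (+0)
site 2, node ESU: ES={A} ∩ U={A} → {A} (+0)
site 2, node KT: K={G} ∪ T={C} → {C,G} (+1)
site 2, node HKT: H={G} ∩ KT={C,G} → {G} (+0)
site 2, node EHKSTU: ESU={A} ∪ HKT={G} → {A,G} (+1)
site 3, node ES: E={G} ∪ S={A} → {A,G} (+1)
site 3, node ESU: ES={A,G} ∪ U={C} → {A,C,G} (+1)
site 3, node KT: K={T} ∩ T={T} → {T} (+0)
site 3, node HKT: H={T} ∩ KT={T} → {T} (+0)
site 3, node EHKSTU: ESU={A,C,G} ∪ HKT={T} → {A,C,G,T} (+1)
site 4, node ES: E={A} ∪ S={G} → {A,G} (+1)
site 4, node ESU: ES={A,G} ∪ U={T} → {A,G,T} (+1)
site 4, node KT: K={C} ∩ T={C} → {C} (+0)
site 4, node HKT: H={A} ∪ KT={C} → {A,C} (+1)
site 4, node EHKSTU: ESU={A,G,T} ∩ HKT={A,C} → {A} (+0)
site 5, node ES: E={G} ∩ S={G} → {G} (+0)
site 5, node ESU: ES={G} ∪ U={T} → {G,T} (+1)
site 5, node KT: K={C} ∩ T={C} → {C} (+0)
site 5, node HKT: H={C} ∩ KT={C} → {C} (+0)
site 5, node EHKSTU: ESU={G,T} ∪ HKT={C} → {C,G,T} (+1)
per-site changes: [3, 2, 2, 3, 3, 2]; total = 15

A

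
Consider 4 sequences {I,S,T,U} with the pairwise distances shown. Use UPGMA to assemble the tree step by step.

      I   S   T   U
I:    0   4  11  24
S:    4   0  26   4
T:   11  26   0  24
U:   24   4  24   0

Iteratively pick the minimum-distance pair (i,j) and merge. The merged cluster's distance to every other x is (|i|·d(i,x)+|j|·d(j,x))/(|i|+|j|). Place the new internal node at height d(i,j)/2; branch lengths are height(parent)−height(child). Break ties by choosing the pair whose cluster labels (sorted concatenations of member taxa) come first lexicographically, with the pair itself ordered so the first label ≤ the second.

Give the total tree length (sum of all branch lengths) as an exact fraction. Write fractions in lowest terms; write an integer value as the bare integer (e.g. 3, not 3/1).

88/3

1. join I+S (d=4) ⇒ IS; edges |I|=2, |S|=2
  updated: d(IS,T)=37/2, d(IS,U)=14
2. join IS+U (d=14) ⇒ ISU; edges |IS|=5, |U|=7
  updated: d(ISU,T)=61/3
3. join ISU+T (d=61/3) ⇒ ISTU; edges |ISU|=19/6, |T|=61/6
final tree: (((I:2,S:2):5,U:7):19/6,T:61/6)
total length: 88/3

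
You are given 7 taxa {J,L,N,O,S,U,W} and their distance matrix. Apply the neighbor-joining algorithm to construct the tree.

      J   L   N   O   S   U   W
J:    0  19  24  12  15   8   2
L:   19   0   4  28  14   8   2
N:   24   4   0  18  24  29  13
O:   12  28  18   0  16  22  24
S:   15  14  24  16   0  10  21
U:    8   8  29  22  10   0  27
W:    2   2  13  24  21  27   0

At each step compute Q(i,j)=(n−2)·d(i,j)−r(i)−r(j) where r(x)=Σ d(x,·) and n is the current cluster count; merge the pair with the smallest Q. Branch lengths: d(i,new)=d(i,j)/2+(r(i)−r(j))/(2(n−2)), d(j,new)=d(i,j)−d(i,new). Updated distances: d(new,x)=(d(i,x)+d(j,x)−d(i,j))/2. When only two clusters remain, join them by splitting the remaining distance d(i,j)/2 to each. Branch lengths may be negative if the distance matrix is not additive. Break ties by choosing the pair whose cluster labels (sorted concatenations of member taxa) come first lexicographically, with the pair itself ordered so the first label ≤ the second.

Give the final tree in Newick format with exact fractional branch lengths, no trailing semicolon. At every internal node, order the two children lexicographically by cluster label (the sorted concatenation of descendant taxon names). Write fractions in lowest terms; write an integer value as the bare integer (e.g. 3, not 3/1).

(((J:17/32,((L:-17/10,N:57/10):11/4,W:11/4):239/32):55/32,O:325/32):123/64,(S:113/24,U:127/24):123/64)

1. join L+N (d=4, Q=-167) ⇒ LN; edges |L|=-17/10, |N|=57/10
  updated: d(J,LN)=39/2, d(LN,O)=21, d(LN,S)=17, d(LN,U)=33/2, d(LN,W)=11/2
2. join LN+W (d=11/2, Q=-137) ⇒ LNW; edges |LN|=11/4, |W|=11/4
  updated: d(J,LNW)=8, d(LNW,O)=79/4, d(LNW,S)=65/4, d(LNW,U)=19
3. join S+U (d=10, Q=-345/4) ⇒ SU; edges |S|=113/24, |U|=127/24
  updated: d(J,SU)=13/2, d(LNW,SU)=101/8, d(O,SU)=14
4. join J+LNW (d=8, Q=-407/8) ⇒ JLNW; edges |J|=17/32, |LNW|=239/32
  updated: d(JLNW,O)=95/8, d(JLNW,SU)=89/16
5. join JLNW+O (d=95/8, Q=-503/16) ⇒ JLNOW; edges |JLNW|=55/32, |O|=325/32
  updated: d(JLNOW,SU)=123/32
6. join JLNOW+SU (d=123/32) ⇒ JLNOSUW; edges |JLNOW|=123/64, |SU|=123/64
final tree: (((J:17/32,((L:-17/10,N:57/10):11/4,W:11/4):239/32):55/32,O:325/32):123/64,(S:113/24,U:127/24):123/64)
total length: 1383/32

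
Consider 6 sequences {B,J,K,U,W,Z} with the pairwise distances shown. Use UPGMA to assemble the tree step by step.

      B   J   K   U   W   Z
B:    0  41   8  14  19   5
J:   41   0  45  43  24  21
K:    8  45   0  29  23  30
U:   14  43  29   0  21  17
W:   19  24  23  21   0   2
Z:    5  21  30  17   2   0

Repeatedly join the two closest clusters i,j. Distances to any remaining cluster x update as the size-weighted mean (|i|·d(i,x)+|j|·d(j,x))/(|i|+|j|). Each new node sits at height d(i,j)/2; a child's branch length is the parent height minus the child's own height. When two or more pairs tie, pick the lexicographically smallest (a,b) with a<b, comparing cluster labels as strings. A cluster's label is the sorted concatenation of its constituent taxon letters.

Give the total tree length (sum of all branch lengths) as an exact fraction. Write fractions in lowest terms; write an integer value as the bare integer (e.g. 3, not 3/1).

593/10

iteration 1: select W,Z (d=2); attach at lengths (1, 1); label the merged cluster WZ
  updated: d(B,WZ)=12, d(J,WZ)=45/2, d(K,WZ)=53/2, d(U,WZ)=19
iteration 2: select B,K (d=8); attach at lengths (4, 4); label the merged cluster BK
  updated: d(BK,J)=43, d(BK,U)=43/2, d(BK,WZ)=77/4
iteration 3: select U,WZ (d=19); attach at lengths (19/2, 17/2); label the merged cluster UWZ
  updated: d(BK,UWZ)=20, d(J,UWZ)=88/3
iteration 4: select BK,UWZ (d=20); attach at lengths (6, 1/2); label the merged cluster BKUWZ
  updated: d(BKUWZ,J)=174/5
iteration 5: select BKUWZ,J (d=174/5); attach at lengths (37/5, 87/5); label the merged cluster BJKUWZ
final tree: (((B:4,K:4):6,(U:19/2,(W:1,Z:1):17/2):1/2):37/5,J:87/5)
total length: 593/10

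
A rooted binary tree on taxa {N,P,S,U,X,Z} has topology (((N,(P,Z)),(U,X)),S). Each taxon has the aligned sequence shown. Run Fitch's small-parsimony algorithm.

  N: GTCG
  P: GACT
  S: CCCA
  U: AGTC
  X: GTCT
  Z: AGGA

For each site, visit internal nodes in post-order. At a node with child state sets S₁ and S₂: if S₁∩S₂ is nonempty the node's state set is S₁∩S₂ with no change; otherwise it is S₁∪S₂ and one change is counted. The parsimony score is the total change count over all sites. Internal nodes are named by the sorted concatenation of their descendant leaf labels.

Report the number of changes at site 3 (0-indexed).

4

PZ@0: {G} ∪ {A} = {A,G} (union, +1)
NPZ@0: {G} ∩ {A,G} = {G} (intersection, +0)
UX@0: {A} ∪ {G} = {A,G} (union, +1)
NPUXZ@0: {G} ∩ {A,G} = {G} (intersection, +0)
NPSUXZ@0: {G} ∪ {C} = {C,G} (union, +1)
PZ@1: {A} ∪ {G} = {A,G} (union, +1)
NPZ@1: {T} ∪ {A,G} = {A,G,T} (union, +1)
UX@1: {G} ∪ {T} = {G,T} (union, +1)
NPUXZ@1: {A,G,T} ∩ {G,T} = {G,T} (intersection, +0)
NPSUXZ@1: {G,T} ∪ {C} = {C,G,T} (union, +1)
PZ@2: {C} ∪ {G} = {C,G} (union, +1)
NPZ@2: {C} ∩ {C,G} = {C} (intersection, +0)
UX@2: {T} ∪ {C} = {C,T} (union, +1)
NPUXZ@2: {C} ∩ {C,T} = {C} (intersection, +0)
NPSUXZ@2: {C} ∩ {C} = {C} (intersection, +0)
PZ@3: {T} ∪ {A} = {A,T} (union, +1)
NPZ@3: {G} ∪ {A,T} = {A,G,T} (union, +1)
UX@3: {C} ∪ {T} = {C,T} (union, +1)
NPUXZ@3: {A,G,T} ∩ {C,T} = {T} (intersection, +0)
NPSUXZ@3: {T} ∪ {A} = {A,T} (union, +1)
per-site changes: [3, 4, 2, 4]; total = 13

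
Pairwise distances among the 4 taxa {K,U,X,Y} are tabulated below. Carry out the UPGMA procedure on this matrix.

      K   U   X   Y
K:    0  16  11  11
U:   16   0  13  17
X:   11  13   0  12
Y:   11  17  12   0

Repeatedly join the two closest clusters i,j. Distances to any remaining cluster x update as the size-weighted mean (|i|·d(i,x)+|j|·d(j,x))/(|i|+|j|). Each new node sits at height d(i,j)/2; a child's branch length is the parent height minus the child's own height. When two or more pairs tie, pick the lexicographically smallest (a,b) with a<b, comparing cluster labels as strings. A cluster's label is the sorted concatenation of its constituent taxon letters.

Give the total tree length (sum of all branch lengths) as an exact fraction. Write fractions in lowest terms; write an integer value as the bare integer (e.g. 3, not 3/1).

319/12

iteration 1: select K,X (d=11); attach at lengths (11/2, 11/2); label the merged cluster KX
  updated: d(KX,U)=29/2, d(KX,Y)=23/2
iteration 2: select KX,Y (d=23/2); attach at lengths (1/4, 23/4); label the merged cluster KXY
  updated: d(KXY,U)=46/3
iteration 3: select KXY,U (d=46/3); attach at lengths (23/12, 23/3); label the merged cluster KUXY
final tree: (((K:11/2,X:11/2):1/4,Y:23/4):23/12,U:23/3)
total length: 319/12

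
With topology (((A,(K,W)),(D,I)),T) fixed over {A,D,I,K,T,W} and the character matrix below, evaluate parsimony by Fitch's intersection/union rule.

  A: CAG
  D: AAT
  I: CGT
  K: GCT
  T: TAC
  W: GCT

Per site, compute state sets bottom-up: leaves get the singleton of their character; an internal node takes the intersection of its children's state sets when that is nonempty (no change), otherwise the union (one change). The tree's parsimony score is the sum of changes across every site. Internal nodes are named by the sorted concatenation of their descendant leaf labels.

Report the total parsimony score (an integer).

7

KW@0: {G} ∩ {G} = {G} (intersection, +0)
AKW@0: {C} ∪ {G} = {C,G} (union, +1)
DI@0: {A} ∪ {C} = {A,C} (union, +1)
ADIKW@0: {C,G} ∩ {A,C} = {C} (intersection, +0)
ADIKTW@0: {C} ∪ {T} = {C,T} (union, +1)
KW@1: {C} ∩ {C} = {C} (intersection, +0)
AKW@1: {A} ∪ {C} = {A,C} (union, +1)
DI@1: {A} ∪ {G} = {A,G} (union, +1)
ADIKW@1: {A,C} ∩ {A,G} = {A} (intersection, +0)
ADIKTW@1: {A} ∩ {A} = {A} (intersection, +0)
KW@2: {T} ∩ {T} = {T} (intersection, +0)
AKW@2: {G} ∪ {T} = {G,T} (union, +1)
DI@2: {T} ∩ {T} = {T} (intersection, +0)
ADIKW@2: {G,T} ∩ {T} = {T} (intersection, +0)
ADIKTW@2: {T} ∪ {C} = {C,T} (union, +1)
per-site changes: [3, 2, 2]; total = 7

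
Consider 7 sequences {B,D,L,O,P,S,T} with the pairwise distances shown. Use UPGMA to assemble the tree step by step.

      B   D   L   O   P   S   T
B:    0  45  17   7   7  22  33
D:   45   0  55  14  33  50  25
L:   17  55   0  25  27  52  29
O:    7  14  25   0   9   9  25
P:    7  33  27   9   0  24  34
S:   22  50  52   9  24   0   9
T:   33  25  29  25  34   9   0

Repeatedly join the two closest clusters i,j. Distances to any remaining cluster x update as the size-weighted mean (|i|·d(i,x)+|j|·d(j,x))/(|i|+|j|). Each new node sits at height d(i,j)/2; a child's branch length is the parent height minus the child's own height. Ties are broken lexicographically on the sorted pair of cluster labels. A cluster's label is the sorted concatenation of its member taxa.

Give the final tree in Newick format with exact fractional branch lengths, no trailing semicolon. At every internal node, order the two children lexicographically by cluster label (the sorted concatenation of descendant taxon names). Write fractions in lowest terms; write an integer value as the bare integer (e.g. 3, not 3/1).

(((((B:7/2,O:7/2):1/2,P:4):15/2,L:23/2):11/4,(S:9/2,T:9/2):39/4):17/4,D:37/2)

1. join B+O (d=7) ⇒ BO; edges |B|=7/2, |O|=7/2
  updated: d(BO,D)=59/2, d(BO,L)=21, d(BO,P)=8, d(BO,S)=31/2, d(BO,T)=29
2. join BO+P (d=8) ⇒ BOP; edges |BO|=1/2, |P|=4
  updated: d(BOP,D)=92/3, d(BOP,L)=23, d(BOP,S)=55/3, d(BOP,T)=92/3
3. join S+T (d=9) ⇒ ST; edges |S|=9/2, |T|=9/2
  updated: d(BOP,ST)=49/2, d(D,ST)=75/2, d(L,ST)=81/2
4. join BOP+L (d=23) ⇒ BLOP; edges |BOP|=15/2, |L|=23/2
  updated: d(BLOP,D)=147/4, d(BLOP,ST)=57/2
5. join BLOP+ST (d=57/2) ⇒ BLOPST; edges |BLOP|=11/4, |ST|=39/4
  updated: d(BLOPST,D)=37
6. join BLOPST+D (d=37) ⇒ BDLOPST; edges |BLOPST|=17/4, |D|=37/2
final tree: (((((B:7/2,O:7/2):1/2,P:4):15/2,L:23/2):11/4,(S:9/2,T:9/2):39/4):17/4,D:37/2)
total length: 299/4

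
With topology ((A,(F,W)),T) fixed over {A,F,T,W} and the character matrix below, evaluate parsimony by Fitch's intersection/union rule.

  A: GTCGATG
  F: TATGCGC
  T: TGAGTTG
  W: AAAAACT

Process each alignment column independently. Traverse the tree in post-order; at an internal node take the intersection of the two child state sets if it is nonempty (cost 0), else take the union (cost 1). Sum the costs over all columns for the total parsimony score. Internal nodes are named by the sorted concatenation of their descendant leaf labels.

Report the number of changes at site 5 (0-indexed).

2

FW@0: {T} ∪ {A} = {A,T} (union, +1)
AFW@0: {G} ∪ {A,T} = {A,G,T} (union, +1)
AFTW@0: {A,G,T} ∩ {T} = {T} (intersection, +0)
FW@1: {A} ∩ {A} = {A} (intersection, +0)
AFW@1: {T} ∪ {A} = {A,T} (union, +1)
AFTW@1: {A,T} ∪ {G} = {A,G,T} (union, +1)
FW@2: {T} ∪ {A} = {A,T} (union, +1)
AFW@2: {C} ∪ {A,T} = {A,C,T} (union, +1)
AFTW@2: {A,C,T} ∩ {A} = {A} (intersection, +0)
FW@3: {G} ∪ {A} = {A,G} (union, +1)
AFW@3: {G} ∩ {A,G} = {G} (intersection, +0)
AFTW@3: {G} ∩ {G} = {G} (intersection, +0)
FW@4: {C} ∪ {A} = {A,C} (union, +1)
AFW@4: {A} ∩ {A,C} = {A} (intersection, +0)
AFTW@4: {A} ∪ {T} = {A,T} (union, +1)
FW@5: {G} ∪ {C} = {C,G} (union, +1)
AFW@5: {T} ∪ {C,G} = {C,G,T} (union, +1)
AFTW@5: {C,G,T} ∩ {T} = {T} (intersection, +0)
FW@6: {C} ∪ {T} = {C,T} (union, +1)
AFW@6: {G} ∪ {C,T} = {C,G,T} (union, +1)
AFTW@6: {C,G,T} ∩ {G} = {G} (intersection, +0)
per-site changes: [2, 2, 2, 1, 2, 2, 2]; total = 13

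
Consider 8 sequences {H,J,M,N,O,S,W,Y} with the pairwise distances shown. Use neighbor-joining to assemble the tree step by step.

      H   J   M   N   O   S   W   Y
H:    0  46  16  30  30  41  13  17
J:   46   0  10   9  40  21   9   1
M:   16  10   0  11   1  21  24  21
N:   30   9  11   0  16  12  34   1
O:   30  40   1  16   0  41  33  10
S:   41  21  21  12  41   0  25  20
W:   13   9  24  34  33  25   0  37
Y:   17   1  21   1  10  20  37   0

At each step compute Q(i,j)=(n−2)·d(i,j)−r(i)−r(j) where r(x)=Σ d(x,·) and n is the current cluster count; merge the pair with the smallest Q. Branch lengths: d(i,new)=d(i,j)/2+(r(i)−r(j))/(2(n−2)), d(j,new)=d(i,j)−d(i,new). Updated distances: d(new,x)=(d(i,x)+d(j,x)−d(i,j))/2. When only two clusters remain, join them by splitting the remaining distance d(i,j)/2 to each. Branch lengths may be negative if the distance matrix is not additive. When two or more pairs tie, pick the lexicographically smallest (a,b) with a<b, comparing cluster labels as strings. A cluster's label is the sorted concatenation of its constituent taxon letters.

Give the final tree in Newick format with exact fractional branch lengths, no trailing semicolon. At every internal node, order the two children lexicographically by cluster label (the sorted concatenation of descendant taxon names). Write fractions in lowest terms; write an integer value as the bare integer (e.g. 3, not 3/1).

1. join H+W (d=13, Q=-290) ⇒ HW; edges |H|=8, |W|=5
  updated: d(HW,J)=21, d(HW,M)=27/2, d(HW,N)=51/2, d(HW,O)=25, d(HW,S)=53/2, d(HW,Y)=41/2
2. join M+O (d=1, Q=-411/2) ⇒ MO; edges |M|=-101/20, |O|=121/20
  updated: d(HW,MO)=75/4, d(J,MO)=49/2, d(MO,N)=13, d(MO,S)=61/2, d(MO,Y)=15
3. join HW+MO (d=75/4, Q=-139) ⇒ HMOW; edges |HW|=171/16, |MO|=129/16
  updated: d(HMOW,J)=107/8, d(HMOW,N)=79/8, d(HMOW,S)=153/8, d(HMOW,Y)=67/8
4. join J+Y (d=1, Q=-287/4) ⇒ JY; edges |J|=17/6, |Y|=-11/6
  updated: d(HMOW,JY)=83/8, d(JY,N)=9/2, d(JY,S)=20
5. join HMOW+JY (d=83/8, Q=-107/2) ⇒ HJMOWY; edges |HMOW|=101/16, |JY|=65/16
  updated: d(HJMOWY,N)=2, d(HJMOWY,S)=115/8
6. join HJMOWY+N (d=2, Q=-227/8) ⇒ HJMNOWY; edges |HJMOWY|=35/16, |N|=-3/16
  updated: d(HJMNOWY,S)=195/16
7. join HJMNOWY+S (d=195/16) ⇒ HJMNOSWY; edges |HJMNOWY|=195/32, |S|=195/32
final tree: (((((H:8,W:5):171/16,(M:-101/20,O:121/20):129/16):101/16,(J:17/6,Y:-11/6):65/16):35/16,N:-3/16):195/32,S:195/32)
total length: 933/16

(((((H:8,W:5):171/16,(M:-101/20,O:121/20):129/16):101/16,(J:17/6,Y:-11/6):65/16):35/16,N:-3/16):195/32,S:195/32)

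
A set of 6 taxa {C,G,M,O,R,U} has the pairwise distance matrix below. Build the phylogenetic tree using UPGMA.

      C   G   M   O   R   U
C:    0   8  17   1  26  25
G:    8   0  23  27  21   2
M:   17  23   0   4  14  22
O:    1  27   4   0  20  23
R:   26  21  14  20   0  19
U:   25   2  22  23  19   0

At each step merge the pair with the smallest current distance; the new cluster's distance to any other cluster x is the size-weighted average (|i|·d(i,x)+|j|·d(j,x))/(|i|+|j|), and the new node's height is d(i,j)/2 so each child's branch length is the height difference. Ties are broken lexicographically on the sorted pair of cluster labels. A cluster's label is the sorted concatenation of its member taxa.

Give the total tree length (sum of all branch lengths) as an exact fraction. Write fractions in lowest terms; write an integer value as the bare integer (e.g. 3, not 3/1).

iteration 1: select C,O (d=1); attach at lengths (1/2, 1/2); label the merged cluster CO
  updated: d(CO,G)=35/2, d(CO,M)=21/2, d(CO,R)=23, d(CO,U)=24
iteration 2: select G,U (d=2); attach at lengths (1, 1); label the merged cluster GU
  updated: d(CO,GU)=83/4, d(GU,M)=45/2, d(GU,R)=20
iteration 3: select CO,M (d=21/2); attach at lengths (19/4, 21/4); label the merged cluster CMO
  updated: d(CMO,GU)=64/3, d(CMO,R)=20
iteration 4: select CMO,R (d=20); attach at lengths (19/4, 10); label the merged cluster CMOR
  updated: d(CMOR,GU)=21
iteration 5: select CMOR,GU (d=21); attach at lengths (1/2, 19/2); label the merged cluster CGMORU
final tree: ((((C:1/2,O:1/2):19/4,M:21/4):19/4,R:10):1/2,(G:1,U:1):19/2)
total length: 151/4

151/4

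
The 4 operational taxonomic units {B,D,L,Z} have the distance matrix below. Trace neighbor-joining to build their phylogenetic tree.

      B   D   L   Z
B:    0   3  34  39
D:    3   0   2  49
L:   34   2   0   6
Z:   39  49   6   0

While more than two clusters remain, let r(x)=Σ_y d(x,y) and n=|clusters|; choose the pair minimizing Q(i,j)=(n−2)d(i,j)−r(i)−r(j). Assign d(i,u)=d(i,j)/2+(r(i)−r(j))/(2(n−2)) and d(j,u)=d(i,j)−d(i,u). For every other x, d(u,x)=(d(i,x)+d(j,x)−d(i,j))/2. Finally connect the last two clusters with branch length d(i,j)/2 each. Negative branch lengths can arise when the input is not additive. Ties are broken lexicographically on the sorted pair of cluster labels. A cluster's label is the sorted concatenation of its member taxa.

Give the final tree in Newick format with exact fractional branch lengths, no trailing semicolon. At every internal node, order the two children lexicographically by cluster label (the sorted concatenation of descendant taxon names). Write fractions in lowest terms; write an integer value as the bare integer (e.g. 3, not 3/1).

(((B:7,D:-4):53/2,L:-10):8,Z:8)

1. join B+D (d=3, Q=-124) ⇒ BD; edges |B|=7, |D|=-4
  updated: d(BD,L)=33/2, d(BD,Z)=85/2
2. join BD+L (d=33/2, Q=-65) ⇒ BDL; edges |BD|=53/2, |L|=-10
  updated: d(BDL,Z)=16
3. join BDL+Z (d=16) ⇒ BDLZ; edges |BDL|=8, |Z|=8
final tree: (((B:7,D:-4):53/2,L:-10):8,Z:8)
total length: 71/2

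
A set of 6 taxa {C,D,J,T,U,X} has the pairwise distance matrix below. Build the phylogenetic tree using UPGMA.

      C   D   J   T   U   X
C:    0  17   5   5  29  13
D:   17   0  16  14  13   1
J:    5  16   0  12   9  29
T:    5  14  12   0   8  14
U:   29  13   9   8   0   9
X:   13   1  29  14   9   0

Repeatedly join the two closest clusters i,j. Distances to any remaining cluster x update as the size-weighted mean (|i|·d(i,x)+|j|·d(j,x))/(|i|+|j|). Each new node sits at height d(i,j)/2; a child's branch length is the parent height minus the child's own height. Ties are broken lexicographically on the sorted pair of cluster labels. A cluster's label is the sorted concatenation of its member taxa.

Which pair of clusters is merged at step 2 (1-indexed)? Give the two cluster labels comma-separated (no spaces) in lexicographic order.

C,J

step 1: merge (D,X) at d=1; branch lengths D→1/2, X→1/2; new cluster DX
  updated: d(C,DX)=15, d(DX,J)=45/2, d(DX,T)=14, d(DX,U)=11
step 2: merge (C,J) at d=5; branch lengths C→5/2, J→5/2; new cluster CJ
  updated: d(CJ,DX)=75/4, d(CJ,T)=17/2, d(CJ,U)=19
step 3: merge (T,U) at d=8; branch lengths T→4, U→4; new cluster TU
  updated: d(CJ,TU)=55/4, d(DX,TU)=25/2
step 4: merge (DX,TU) at d=25/2; branch lengths DX→23/4, TU→9/4; new cluster DTUX
  updated: d(CJ,DTUX)=65/4
step 5: merge (CJ,DTUX) at d=65/4; branch lengths CJ→45/8, DTUX→15/8; new cluster CDJTUX
final tree: ((C:5/2,J:5/2):45/8,((D:1/2,X:1/2):23/4,(T:4,U:4):9/4):15/8)
total length: 59/2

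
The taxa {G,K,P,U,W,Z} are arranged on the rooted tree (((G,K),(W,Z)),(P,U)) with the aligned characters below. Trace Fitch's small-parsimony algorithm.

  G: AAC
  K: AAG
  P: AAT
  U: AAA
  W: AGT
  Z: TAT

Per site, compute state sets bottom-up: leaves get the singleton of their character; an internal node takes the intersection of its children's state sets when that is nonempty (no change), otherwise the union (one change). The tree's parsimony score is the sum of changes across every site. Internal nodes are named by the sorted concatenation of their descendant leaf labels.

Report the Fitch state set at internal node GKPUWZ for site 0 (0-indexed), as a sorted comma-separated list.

A

site 0, node GK: G={A} ∩ K={A} → {A} (+0)
site 0, node WZ: W={A} ∪ Z={T} → {A,T} (+1)
site 0, node GKWZ: GK={A} ∩ WZ={A,T} → {A} (+0)
site 0, node PU: P={A} ∩ U={A} → {A} (+0)
site 0, node GKPUWZ: GKWZ={A} ∩ PU={A} → {A} (+0)
site 1, node GK: G={A} ∩ K={A} → {A} (+0)
site 1, node WZ: W={G} ∪ Z={A} → {A,G} (+1)
site 1, node GKWZ: GK={A} ∩ WZ={A,G} → {A} (+0)
site 1, node PU: P={A} ∩ U={A} → {A} (+0)
site 1, node GKPUWZ: GKWZ={A} ∩ PU={A} → {A} (+0)
site 2, node GK: G={C} ∪ K={G} → {C,G} (+1)
site 2, node WZ: W={T} ∩ Z={T} → {T} (+0)
site 2, node GKWZ: GK={C,G} ∪ WZ={T} → {C,G,T} (+1)
site 2, node PU: P={T} ∪ U={A} → {A,T} (+1)
site 2, node GKPUWZ: GKWZ={C,G,T} ∩ PU={A,T} → {T} (+0)
per-site changes: [1, 1, 3]; total = 5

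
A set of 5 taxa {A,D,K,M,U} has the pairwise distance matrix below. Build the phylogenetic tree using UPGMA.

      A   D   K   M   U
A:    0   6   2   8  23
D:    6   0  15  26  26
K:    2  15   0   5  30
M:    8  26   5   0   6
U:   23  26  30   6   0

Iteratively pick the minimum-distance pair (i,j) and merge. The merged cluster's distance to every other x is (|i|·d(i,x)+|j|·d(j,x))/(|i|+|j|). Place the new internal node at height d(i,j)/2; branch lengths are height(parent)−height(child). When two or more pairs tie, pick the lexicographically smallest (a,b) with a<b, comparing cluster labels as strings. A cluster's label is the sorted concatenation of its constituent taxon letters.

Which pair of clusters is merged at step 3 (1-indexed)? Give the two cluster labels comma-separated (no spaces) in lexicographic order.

AK,D

step 1: merge (A,K) at d=2; branch lengths A→1, K→1; new cluster AK
  updated: d(AK,D)=21/2, d(AK,M)=13/2, d(AK,U)=53/2
step 2: merge (M,U) at d=6; branch lengths M→3, U→3; new cluster MU
  updated: d(AK,MU)=33/2, d(D,MU)=26
step 3: merge (AK,D) at d=21/2; branch lengths AK→17/4, D→21/4; new cluster ADK
  updated: d(ADK,MU)=59/3
step 4: merge (ADK,MU) at d=59/3; branch lengths ADK→55/12, MU→41/6; new cluster ADKMU
final tree: (((A:1,K:1):17/4,D:21/4):55/12,(M:3,U:3):41/6)
total length: 347/12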